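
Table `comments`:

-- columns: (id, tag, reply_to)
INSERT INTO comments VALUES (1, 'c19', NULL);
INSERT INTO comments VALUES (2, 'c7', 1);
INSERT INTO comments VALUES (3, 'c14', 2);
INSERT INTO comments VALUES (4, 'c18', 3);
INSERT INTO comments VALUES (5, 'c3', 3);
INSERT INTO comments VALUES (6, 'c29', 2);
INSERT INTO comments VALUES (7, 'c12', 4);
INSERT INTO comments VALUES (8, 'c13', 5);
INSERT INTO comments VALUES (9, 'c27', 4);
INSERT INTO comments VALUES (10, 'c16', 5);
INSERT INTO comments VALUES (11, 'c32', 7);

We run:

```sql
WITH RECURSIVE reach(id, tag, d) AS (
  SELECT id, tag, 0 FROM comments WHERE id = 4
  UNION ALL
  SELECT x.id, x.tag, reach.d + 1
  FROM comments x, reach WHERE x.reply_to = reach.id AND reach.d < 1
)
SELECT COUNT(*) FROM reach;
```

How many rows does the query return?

3

Base: id=4 (c18) at d 0.
Iteration 1: rows with reply_to in {4} -> c12 (id 7, d 1), c27 (id 9, d 1).
Iteration 2: d < 1 fails for all current rows; recursion stops.
Total rows emitted: 3.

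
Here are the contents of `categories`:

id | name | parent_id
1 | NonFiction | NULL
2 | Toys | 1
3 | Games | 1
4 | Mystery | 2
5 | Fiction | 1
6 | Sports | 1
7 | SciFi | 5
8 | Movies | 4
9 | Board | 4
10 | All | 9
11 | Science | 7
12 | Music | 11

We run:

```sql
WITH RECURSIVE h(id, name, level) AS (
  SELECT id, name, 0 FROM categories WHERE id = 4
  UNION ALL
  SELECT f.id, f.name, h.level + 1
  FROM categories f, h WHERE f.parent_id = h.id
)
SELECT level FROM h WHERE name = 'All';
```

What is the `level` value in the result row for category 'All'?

2

Base: id=4 (Mystery) at level 0.
Iteration 1: rows with parent_id in {4} -> Movies (id 8, level 1), Board (id 9, level 1).
Iteration 2: rows with parent_id in {8,9} -> All (id 10, level 2).
Iteration 3: no rows with parent_id in {10}; recursion stops.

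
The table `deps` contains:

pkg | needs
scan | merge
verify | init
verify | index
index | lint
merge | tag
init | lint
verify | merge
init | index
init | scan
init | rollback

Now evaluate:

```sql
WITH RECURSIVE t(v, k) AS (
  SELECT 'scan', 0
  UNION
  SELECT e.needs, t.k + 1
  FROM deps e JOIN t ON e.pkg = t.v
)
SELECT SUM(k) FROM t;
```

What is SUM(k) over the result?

3

Base: (scan, k=0).
Iteration 1: edges from {scan} -> (merge, k=1).
Iteration 2: edges from {merge} -> (tag, k=2).
Iteration 3: no outgoing edges from {tag}; recursion stops.
SUM(k) = 0 + 1 + 2 = 3.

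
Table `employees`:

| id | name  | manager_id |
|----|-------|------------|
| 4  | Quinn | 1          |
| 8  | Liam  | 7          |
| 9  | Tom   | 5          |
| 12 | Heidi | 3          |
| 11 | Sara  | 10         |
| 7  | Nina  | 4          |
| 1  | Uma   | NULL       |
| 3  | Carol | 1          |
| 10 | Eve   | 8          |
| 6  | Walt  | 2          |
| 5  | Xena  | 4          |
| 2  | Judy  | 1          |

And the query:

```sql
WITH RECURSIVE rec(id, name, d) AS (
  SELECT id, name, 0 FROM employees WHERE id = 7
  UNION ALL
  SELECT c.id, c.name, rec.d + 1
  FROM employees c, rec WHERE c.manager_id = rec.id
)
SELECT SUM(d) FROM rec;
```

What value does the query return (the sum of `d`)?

6

Base: id=7 (Nina) at d 0.
Iteration 1: rows with manager_id in {7} -> Liam (id 8, d 1).
Iteration 2: rows with manager_id in {8} -> Eve (id 10, d 2).
Iteration 3: rows with manager_id in {10} -> Sara (id 11, d 3).
Iteration 4: no rows with manager_id in {11}; recursion stops.
SUM(d) = 0 + 1 + 2 + 3 = 6.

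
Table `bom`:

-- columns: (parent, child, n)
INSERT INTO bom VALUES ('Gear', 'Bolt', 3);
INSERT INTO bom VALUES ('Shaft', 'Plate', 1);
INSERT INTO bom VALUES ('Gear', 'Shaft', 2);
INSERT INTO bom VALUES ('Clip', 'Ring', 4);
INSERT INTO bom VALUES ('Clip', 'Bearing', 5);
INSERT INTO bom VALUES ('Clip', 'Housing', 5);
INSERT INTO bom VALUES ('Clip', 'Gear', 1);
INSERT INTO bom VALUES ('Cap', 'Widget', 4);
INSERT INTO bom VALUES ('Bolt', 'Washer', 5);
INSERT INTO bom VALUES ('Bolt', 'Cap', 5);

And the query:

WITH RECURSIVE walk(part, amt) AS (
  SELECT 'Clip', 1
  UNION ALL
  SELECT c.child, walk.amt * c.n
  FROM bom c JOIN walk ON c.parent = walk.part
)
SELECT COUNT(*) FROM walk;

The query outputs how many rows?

Base: (Clip, amt=1).
Iteration 1: components of {Clip} -> Bearing = 1*5 = 5, Gear = 1*1 = 1, Housing = 1*5 = 5, Ring = 1*4 = 4.
Iteration 2: components of {Bearing,Gear,Housing,Ring} -> Bolt = 1*3 = 3, Shaft = 1*2 = 2.
Iteration 3: components of {Bolt,Shaft} -> Cap = 3*5 = 15, Plate = 2*1 = 2, Washer = 3*5 = 15.
Iteration 4: components of {Cap,Plate,Washer} -> Widget = 15*4 = 60.
Iteration 5: no further components; recursion stops.
Total rows emitted: 11.

11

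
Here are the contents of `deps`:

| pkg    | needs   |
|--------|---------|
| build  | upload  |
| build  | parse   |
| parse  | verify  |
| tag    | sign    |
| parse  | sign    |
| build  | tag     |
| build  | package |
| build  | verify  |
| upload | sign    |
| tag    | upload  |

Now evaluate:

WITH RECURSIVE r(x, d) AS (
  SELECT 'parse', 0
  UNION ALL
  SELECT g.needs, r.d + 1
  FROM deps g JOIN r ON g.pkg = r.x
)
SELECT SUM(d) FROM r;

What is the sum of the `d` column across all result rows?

2

Base: (parse, d=0).
Iteration 1: edges from {parse} -> (sign, d=1), (verify, d=1).
Iteration 2: no outgoing edges from {sign,verify}; recursion stops.
SUM(d) = 0 + 1 + 1 = 2.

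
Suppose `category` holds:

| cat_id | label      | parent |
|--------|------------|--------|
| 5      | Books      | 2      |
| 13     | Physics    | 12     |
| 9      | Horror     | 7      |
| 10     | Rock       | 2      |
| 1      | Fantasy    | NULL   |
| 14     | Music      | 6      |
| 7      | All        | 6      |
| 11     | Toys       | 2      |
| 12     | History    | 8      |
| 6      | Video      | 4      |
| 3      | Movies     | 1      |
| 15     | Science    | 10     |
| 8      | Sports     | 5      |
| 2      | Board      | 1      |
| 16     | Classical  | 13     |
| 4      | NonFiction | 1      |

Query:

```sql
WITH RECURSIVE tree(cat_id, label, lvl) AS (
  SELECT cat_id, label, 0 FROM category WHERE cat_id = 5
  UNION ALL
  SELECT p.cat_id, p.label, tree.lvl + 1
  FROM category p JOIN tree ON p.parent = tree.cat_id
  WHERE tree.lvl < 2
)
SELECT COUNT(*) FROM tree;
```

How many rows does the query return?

3

Base: cat_id=5 (Books) at lvl 0.
Iteration 1: rows with parent in {5} -> Sports (id 8, lvl 1).
Iteration 2: rows with parent in {8} -> History (id 12, lvl 2).
Iteration 3: lvl < 2 fails for all current rows; recursion stops.
Total rows emitted: 3.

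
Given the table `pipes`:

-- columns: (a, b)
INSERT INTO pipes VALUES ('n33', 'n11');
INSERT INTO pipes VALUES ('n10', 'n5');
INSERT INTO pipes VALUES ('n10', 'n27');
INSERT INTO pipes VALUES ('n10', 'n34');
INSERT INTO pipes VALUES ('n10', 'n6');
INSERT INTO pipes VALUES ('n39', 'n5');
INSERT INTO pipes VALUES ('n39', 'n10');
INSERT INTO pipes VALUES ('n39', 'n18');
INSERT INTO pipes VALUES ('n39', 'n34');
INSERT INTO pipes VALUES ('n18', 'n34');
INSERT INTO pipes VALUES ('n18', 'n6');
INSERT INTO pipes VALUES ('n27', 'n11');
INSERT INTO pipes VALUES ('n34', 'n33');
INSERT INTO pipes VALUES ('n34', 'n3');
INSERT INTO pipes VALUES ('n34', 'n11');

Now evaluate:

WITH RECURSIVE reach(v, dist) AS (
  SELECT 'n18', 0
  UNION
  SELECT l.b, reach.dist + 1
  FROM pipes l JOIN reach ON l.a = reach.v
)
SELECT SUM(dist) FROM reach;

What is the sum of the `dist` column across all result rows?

Base: (n18, dist=0).
Iteration 1: edges from {n18} -> (n34, dist=1), (n6, dist=1).
Iteration 2: edges from {n34,n6} -> (n11, dist=2), (n3, dist=2), (n33, dist=2).
Iteration 3: edges from {n11,n3,n33} -> (n11, dist=3).
Iteration 4: no outgoing edges from {n11}; recursion stops.
SUM(dist) = 0 + 1 + 1 + 2 + 2 + 2 + 3 = 11.

11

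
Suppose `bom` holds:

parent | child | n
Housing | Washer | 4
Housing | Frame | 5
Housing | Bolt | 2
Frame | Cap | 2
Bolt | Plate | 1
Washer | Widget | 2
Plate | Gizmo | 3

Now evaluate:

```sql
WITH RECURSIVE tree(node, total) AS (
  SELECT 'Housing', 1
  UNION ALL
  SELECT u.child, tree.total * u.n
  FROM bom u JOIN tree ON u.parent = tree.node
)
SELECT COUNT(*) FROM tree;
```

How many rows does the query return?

Base: (Housing, total=1).
Iteration 1: components of {Housing} -> Bolt = 1*2 = 2, Frame = 1*5 = 5, Washer = 1*4 = 4.
Iteration 2: components of {Bolt,Frame,Washer} -> Cap = 5*2 = 10, Plate = 2*1 = 2, Widget = 4*2 = 8.
Iteration 3: components of {Cap,Plate,Widget} -> Gizmo = 2*3 = 6.
Iteration 4: no further components; recursion stops.
Total rows emitted: 8.

8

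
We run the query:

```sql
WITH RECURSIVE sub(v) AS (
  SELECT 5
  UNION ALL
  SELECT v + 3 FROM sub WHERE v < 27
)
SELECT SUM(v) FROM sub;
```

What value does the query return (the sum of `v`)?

Base: v=5.
Iteration 1: 5 < 27 holds -> v = 5 + 3 = 8.
Iteration 2: 8 < 27 holds -> v = 8 + 3 = 11.
Iteration 3: 11 < 27 holds -> v = 11 + 3 = 14.
Iteration 4: 14 < 27 holds -> v = 14 + 3 = 17.
Iteration 5: 17 < 27 holds -> v = 17 + 3 = 20.
Iteration 6: 20 < 27 holds -> v = 20 + 3 = 23.
Iteration 7: 23 < 27 holds -> v = 23 + 3 = 26.
Iteration 8: 26 < 27 holds -> v = 26 + 3 = 29.
Iteration 9: 29 < 27 fails; recursion stops.
SUM(v) = 5 + 8 + 11 + 14 + 17 + 20 + 23 + 26 + 29 = 153.

153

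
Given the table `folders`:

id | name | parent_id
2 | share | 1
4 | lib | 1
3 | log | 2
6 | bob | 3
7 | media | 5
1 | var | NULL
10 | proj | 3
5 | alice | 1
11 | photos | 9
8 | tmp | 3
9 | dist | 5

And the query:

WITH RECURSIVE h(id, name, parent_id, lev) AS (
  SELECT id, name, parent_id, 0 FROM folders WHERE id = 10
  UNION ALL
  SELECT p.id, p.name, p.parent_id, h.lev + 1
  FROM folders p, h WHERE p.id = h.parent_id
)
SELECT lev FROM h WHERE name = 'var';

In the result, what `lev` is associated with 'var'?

Base: id=10 (proj), parent_id=3, lev 0.
Iteration 1: join on id=3 -> log (id 3, parent_id=2, lev 1).
Iteration 2: join on id=2 -> share (id 2, parent_id=1, lev 2).
Iteration 3: join on id=1 -> var (id 1, parent_id=NULL, lev 3).
Iteration 4: parent_id is NULL; no match; recursion stops.

3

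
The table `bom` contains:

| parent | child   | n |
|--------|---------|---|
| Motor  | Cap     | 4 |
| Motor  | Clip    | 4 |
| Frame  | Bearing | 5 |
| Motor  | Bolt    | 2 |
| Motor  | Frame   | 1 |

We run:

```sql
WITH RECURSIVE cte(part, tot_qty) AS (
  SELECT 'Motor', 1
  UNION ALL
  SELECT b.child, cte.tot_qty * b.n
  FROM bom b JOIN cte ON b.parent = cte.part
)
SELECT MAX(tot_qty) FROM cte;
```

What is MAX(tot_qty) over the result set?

5

Base: (Motor, tot_qty=1).
Iteration 1: components of {Motor} -> Bolt = 1*2 = 2, Cap = 1*4 = 4, Clip = 1*4 = 4, Frame = 1*1 = 1.
Iteration 2: components of {Bolt,Cap,Clip,Frame} -> Bearing = 1*5 = 5.
Iteration 3: no further components; recursion stops.
tot_qty values: 1, 4, 1, 4, 2, 5; the maximum is 5.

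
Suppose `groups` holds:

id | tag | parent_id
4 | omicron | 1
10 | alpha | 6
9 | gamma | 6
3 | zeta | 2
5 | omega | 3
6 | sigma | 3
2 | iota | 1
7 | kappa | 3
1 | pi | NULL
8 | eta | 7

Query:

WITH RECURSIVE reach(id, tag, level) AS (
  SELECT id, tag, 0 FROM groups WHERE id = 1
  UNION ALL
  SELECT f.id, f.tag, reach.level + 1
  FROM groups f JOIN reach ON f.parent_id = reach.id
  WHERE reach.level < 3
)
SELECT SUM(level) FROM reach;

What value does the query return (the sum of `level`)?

Base: id=1 (pi) at level 0.
Iteration 1: rows with parent_id in {1} -> iota (id 2, level 1), omicron (id 4, level 1).
Iteration 2: rows with parent_id in {2,4} -> zeta (id 3, level 2).
Iteration 3: rows with parent_id in {3} -> omega (id 5, level 3), sigma (id 6, level 3), kappa (id 7, level 3).
Iteration 4: level < 3 fails for all current rows; recursion stops.
SUM(level) = 0 + 1 + 1 + 2 + 3 + 3 + 3 = 13.

13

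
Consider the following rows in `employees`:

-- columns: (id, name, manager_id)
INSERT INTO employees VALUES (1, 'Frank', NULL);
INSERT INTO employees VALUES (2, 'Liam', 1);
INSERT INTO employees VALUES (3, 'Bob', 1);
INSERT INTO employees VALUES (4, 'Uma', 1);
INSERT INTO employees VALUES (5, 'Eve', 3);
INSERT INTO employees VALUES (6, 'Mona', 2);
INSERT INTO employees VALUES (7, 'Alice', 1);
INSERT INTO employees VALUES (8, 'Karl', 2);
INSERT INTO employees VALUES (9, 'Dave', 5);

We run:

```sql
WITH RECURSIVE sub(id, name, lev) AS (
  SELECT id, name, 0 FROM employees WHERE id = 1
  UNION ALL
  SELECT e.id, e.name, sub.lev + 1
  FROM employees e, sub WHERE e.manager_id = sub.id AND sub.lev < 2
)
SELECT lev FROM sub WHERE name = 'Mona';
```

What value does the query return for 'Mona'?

2

Base: id=1 (Frank) at lev 0.
Iteration 1: rows with manager_id in {1} -> Liam (id 2, lev 1), Bob (id 3, lev 1), Uma (id 4, lev 1), Alice (id 7, lev 1).
Iteration 2: rows with manager_id in {2,3,4,7} -> Eve (id 5, lev 2), Mona (id 6, lev 2), Karl (id 8, lev 2).
Iteration 3: lev < 2 fails for all current rows; recursion stops.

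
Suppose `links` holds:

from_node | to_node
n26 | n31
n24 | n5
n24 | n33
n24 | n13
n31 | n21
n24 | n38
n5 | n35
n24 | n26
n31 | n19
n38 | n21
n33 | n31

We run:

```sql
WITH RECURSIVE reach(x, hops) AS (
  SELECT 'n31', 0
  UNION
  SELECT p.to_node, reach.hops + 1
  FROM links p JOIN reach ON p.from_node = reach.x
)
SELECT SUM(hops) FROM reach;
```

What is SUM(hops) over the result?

Base: (n31, hops=0).
Iteration 1: edges from {n31} -> (n19, hops=1), (n21, hops=1).
Iteration 2: no outgoing edges from {n19,n21}; recursion stops.
SUM(hops) = 0 + 1 + 1 = 2.

2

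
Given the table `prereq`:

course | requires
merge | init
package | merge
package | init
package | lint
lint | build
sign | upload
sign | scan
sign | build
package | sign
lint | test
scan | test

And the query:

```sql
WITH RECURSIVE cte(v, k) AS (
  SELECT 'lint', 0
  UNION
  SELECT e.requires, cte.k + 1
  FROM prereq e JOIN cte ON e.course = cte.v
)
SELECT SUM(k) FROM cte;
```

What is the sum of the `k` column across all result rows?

2

Base: (lint, k=0).
Iteration 1: edges from {lint} -> (build, k=1), (test, k=1).
Iteration 2: no outgoing edges from {build,test}; recursion stops.
SUM(k) = 0 + 1 + 1 = 2.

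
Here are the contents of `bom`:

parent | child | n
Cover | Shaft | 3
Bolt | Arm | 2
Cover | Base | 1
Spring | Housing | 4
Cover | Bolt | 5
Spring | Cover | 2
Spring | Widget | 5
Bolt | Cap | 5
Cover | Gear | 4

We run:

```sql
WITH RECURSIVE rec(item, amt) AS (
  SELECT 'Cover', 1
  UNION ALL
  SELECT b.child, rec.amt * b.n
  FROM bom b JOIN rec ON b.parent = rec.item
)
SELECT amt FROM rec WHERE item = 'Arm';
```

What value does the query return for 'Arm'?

Base: (Cover, amt=1).
Iteration 1: components of {Cover} -> Base = 1*1 = 1, Bolt = 1*5 = 5, Gear = 1*4 = 4, Shaft = 1*3 = 3.
Iteration 2: components of {Base,Bolt,Gear,Shaft} -> Arm = 5*2 = 10, Cap = 5*5 = 25.
Iteration 3: no further components; recursion stops.

10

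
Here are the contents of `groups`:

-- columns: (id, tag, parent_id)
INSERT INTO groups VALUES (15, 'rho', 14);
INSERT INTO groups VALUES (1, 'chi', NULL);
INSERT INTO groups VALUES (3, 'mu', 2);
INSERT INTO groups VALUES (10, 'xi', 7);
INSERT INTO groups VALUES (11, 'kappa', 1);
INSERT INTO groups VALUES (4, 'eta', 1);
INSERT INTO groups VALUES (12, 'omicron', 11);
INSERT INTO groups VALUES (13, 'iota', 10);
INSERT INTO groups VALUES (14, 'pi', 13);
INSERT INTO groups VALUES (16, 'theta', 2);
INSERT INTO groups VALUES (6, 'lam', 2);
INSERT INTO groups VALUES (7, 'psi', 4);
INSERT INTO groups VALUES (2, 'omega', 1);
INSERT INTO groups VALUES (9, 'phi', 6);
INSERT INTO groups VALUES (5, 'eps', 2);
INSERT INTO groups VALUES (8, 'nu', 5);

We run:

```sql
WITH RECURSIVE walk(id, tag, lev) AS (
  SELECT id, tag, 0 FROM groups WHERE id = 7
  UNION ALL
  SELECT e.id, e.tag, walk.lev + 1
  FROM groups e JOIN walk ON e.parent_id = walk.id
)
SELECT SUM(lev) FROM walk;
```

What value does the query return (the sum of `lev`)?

10

Base: id=7 (psi) at lev 0.
Iteration 1: rows with parent_id in {7} -> xi (id 10, lev 1).
Iteration 2: rows with parent_id in {10} -> iota (id 13, lev 2).
Iteration 3: rows with parent_id in {13} -> pi (id 14, lev 3).
Iteration 4: rows with parent_id in {14} -> rho (id 15, lev 4).
Iteration 5: no rows with parent_id in {15}; recursion stops.
SUM(lev) = 0 + 1 + 2 + 3 + 4 = 10.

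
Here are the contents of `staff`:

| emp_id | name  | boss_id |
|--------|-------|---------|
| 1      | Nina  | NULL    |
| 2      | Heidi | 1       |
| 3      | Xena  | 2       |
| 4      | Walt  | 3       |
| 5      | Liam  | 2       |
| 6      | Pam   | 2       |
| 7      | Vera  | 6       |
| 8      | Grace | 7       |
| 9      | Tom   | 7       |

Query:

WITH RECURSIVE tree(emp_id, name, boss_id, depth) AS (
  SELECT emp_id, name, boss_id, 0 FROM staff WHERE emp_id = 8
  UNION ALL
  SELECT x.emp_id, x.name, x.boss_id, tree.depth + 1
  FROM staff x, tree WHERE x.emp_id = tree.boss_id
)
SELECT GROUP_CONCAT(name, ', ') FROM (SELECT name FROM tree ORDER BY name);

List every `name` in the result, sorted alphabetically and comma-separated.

Base: emp_id=8 (Grace), boss_id=7, depth 0.
Iteration 1: join on emp_id=7 -> Vera (id 7, boss_id=6, depth 1).
Iteration 2: join on emp_id=6 -> Pam (id 6, boss_id=2, depth 2).
Iteration 3: join on emp_id=2 -> Heidi (id 2, boss_id=1, depth 3).
Iteration 4: join on emp_id=1 -> Nina (id 1, boss_id=NULL, depth 4).
Iteration 5: boss_id is NULL; no match; recursion stops.

Grace, Heidi, Nina, Pam, Vera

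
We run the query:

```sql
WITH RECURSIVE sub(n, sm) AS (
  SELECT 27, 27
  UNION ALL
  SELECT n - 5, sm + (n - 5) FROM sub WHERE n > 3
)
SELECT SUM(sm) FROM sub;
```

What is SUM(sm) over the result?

Base: n=27, sm=27.
Iteration 1: 27 > 3 holds -> n = 27 - 5 = 22, sm = 27 + 22 = 49.
Iteration 2: 22 > 3 holds -> n = 22 - 5 = 17, sm = 49 + 17 = 66.
Iteration 3: 17 > 3 holds -> n = 17 - 5 = 12, sm = 66 + 12 = 78.
Iteration 4: 12 > 3 holds -> n = 12 - 5 = 7, sm = 78 + 7 = 85.
Iteration 5: 7 > 3 holds -> n = 7 - 5 = 2, sm = 85 + 2 = 87.
Iteration 6: 2 > 3 fails; recursion stops.
SUM(sm) = 27 + 49 + 66 + 78 + 85 + 87 = 392.

392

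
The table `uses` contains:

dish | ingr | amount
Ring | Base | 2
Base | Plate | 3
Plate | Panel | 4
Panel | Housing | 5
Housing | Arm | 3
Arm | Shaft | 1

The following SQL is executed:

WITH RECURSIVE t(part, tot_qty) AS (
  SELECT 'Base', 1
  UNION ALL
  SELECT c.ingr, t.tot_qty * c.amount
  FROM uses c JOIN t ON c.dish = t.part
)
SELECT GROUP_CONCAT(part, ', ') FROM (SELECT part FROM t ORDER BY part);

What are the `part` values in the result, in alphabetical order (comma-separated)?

Arm, Base, Housing, Panel, Plate, Shaft

Base: (Base, tot_qty=1).
Iteration 1: components of {Base} -> Plate = 1*3 = 3.
Iteration 2: components of {Plate} -> Panel = 3*4 = 12.
Iteration 3: components of {Panel} -> Housing = 12*5 = 60.
Iteration 4: components of {Housing} -> Arm = 60*3 = 180.
Iteration 5: components of {Arm} -> Shaft = 180*1 = 180.
Iteration 6: no further components; recursion stops.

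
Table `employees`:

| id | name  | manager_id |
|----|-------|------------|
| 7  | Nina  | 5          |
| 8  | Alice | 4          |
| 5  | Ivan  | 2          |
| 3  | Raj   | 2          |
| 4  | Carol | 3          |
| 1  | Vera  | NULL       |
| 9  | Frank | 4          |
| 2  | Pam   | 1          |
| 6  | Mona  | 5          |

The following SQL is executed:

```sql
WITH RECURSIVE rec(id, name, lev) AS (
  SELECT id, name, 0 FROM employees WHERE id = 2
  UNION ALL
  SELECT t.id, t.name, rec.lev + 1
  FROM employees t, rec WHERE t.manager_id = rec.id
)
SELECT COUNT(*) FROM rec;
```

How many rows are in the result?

8

Base: id=2 (Pam) at lev 0.
Iteration 1: rows with manager_id in {2} -> Raj (id 3, lev 1), Ivan (id 5, lev 1).
Iteration 2: rows with manager_id in {3,5} -> Carol (id 4, lev 2), Mona (id 6, lev 2), Nina (id 7, lev 2).
Iteration 3: rows with manager_id in {4,6,7} -> Alice (id 8, lev 3), Frank (id 9, lev 3).
Iteration 4: no rows with manager_id in {8,9}; recursion stops.
Total rows emitted: 8.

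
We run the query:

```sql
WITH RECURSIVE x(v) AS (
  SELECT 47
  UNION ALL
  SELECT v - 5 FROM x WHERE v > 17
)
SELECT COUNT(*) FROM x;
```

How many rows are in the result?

Base: v=47.
Iteration 1: 47 > 17 holds -> v = 47 - 5 = 42.
Iteration 2: 42 > 17 holds -> v = 42 - 5 = 37.
Iteration 3: 37 > 17 holds -> v = 37 - 5 = 32.
Iteration 4: 32 > 17 holds -> v = 32 - 5 = 27.
Iteration 5: 27 > 17 holds -> v = 27 - 5 = 22.
Iteration 6: 22 > 17 holds -> v = 22 - 5 = 17.
Iteration 7: 17 > 17 fails; recursion stops.
Total rows emitted: 7.

7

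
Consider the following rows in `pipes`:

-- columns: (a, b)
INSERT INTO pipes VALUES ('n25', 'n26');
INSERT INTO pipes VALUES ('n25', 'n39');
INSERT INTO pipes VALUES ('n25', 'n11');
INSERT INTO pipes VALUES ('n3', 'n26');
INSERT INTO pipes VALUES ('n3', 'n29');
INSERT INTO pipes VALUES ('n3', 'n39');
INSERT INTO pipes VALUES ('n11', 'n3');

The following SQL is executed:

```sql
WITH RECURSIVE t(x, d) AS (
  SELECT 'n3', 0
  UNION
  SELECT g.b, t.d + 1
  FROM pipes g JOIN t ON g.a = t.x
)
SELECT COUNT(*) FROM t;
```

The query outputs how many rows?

4

Base: (n3, d=0).
Iteration 1: edges from {n3} -> (n26, d=1), (n29, d=1), (n39, d=1).
Iteration 2: no outgoing edges from {n26,n29,n39}; recursion stops.
Total rows emitted: 4.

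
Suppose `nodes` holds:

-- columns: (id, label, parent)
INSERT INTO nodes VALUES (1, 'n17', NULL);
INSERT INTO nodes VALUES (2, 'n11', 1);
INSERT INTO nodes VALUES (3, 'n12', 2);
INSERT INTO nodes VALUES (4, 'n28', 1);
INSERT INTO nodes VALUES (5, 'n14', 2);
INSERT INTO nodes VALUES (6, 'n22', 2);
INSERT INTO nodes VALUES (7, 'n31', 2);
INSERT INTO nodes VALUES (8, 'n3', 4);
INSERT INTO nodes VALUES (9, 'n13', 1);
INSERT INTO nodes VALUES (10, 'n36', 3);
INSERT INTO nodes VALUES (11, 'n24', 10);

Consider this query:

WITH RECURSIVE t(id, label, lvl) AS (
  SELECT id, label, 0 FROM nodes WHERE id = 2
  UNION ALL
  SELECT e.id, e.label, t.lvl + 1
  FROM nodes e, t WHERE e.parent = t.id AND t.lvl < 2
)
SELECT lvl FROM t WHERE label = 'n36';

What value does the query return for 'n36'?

Base: id=2 (n11) at lvl 0.
Iteration 1: rows with parent in {2} -> n12 (id 3, lvl 1), n14 (id 5, lvl 1), n22 (id 6, lvl 1), n31 (id 7, lvl 1).
Iteration 2: rows with parent in {3,5,6,7} -> n36 (id 10, lvl 2).
Iteration 3: lvl < 2 fails for all current rows; recursion stops.

2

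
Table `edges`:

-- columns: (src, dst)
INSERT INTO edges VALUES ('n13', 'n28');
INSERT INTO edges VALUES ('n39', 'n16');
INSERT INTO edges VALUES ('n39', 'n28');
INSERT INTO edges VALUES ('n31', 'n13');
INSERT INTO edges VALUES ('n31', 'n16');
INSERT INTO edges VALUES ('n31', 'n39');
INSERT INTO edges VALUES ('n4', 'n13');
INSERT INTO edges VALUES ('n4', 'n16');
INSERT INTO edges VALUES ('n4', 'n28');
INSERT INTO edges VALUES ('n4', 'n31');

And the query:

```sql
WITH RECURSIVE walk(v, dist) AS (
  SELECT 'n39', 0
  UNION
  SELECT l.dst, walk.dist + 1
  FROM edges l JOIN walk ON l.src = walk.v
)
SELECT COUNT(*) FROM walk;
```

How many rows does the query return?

3

Base: (n39, dist=0).
Iteration 1: edges from {n39} -> (n16, dist=1), (n28, dist=1).
Iteration 2: no outgoing edges from {n16,n28}; recursion stops.
Total rows emitted: 3.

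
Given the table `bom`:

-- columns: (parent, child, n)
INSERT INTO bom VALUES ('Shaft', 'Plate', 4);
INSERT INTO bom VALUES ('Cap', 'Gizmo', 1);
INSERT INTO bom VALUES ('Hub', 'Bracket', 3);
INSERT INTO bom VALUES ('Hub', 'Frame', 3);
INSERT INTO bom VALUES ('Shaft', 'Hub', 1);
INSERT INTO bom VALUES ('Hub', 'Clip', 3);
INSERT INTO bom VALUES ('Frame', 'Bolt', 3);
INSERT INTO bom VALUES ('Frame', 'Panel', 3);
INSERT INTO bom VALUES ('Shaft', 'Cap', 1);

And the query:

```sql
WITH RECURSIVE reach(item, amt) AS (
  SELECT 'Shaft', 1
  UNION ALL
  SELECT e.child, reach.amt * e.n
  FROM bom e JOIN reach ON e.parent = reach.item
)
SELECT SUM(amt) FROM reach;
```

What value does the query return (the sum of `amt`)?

35

Base: (Shaft, amt=1).
Iteration 1: components of {Shaft} -> Cap = 1*1 = 1, Hub = 1*1 = 1, Plate = 1*4 = 4.
Iteration 2: components of {Cap,Hub,Plate} -> Bracket = 1*3 = 3, Clip = 1*3 = 3, Frame = 1*3 = 3, Gizmo = 1*1 = 1.
Iteration 3: components of {Bracket,Clip,Frame,Gizmo} -> Bolt = 3*3 = 9, Panel = 3*3 = 9.
Iteration 4: no further components; recursion stops.
SUM(amt) = 1 + 1 + 1 + 4 + 3 + 3 + 3 + 1 + 9 + 9 = 35.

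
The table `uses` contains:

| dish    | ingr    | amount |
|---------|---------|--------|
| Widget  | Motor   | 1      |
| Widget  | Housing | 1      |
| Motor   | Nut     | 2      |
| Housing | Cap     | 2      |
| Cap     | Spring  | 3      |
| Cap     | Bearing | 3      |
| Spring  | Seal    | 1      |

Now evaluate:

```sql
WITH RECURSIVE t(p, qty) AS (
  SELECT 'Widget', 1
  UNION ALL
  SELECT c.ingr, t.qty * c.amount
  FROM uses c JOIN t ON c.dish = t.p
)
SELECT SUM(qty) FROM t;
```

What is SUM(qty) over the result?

Base: (Widget, qty=1).
Iteration 1: components of {Widget} -> Housing = 1*1 = 1, Motor = 1*1 = 1.
Iteration 2: components of {Housing,Motor} -> Cap = 1*2 = 2, Nut = 1*2 = 2.
Iteration 3: components of {Cap,Nut} -> Bearing = 2*3 = 6, Spring = 2*3 = 6.
Iteration 4: components of {Bearing,Spring} -> Seal = 6*1 = 6.
Iteration 5: no further components; recursion stops.
SUM(qty) = 1 + 1 + 1 + 2 + 2 + 6 + 6 + 6 = 25.

25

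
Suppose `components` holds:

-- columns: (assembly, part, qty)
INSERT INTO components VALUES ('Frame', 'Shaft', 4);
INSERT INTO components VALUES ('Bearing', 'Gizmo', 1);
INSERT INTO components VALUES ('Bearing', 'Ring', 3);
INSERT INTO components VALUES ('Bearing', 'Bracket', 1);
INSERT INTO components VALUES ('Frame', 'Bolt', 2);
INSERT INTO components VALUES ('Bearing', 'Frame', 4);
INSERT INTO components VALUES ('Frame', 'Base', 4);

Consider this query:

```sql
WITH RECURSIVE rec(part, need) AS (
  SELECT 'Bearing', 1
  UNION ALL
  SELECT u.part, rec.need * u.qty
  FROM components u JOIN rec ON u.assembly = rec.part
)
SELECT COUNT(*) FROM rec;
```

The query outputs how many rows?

8

Base: (Bearing, need=1).
Iteration 1: components of {Bearing} -> Bracket = 1*1 = 1, Frame = 1*4 = 4, Gizmo = 1*1 = 1, Ring = 1*3 = 3.
Iteration 2: components of {Bracket,Frame,Gizmo,Ring} -> Base = 4*4 = 16, Bolt = 4*2 = 8, Shaft = 4*4 = 16.
Iteration 3: no further components; recursion stops.
Total rows emitted: 8.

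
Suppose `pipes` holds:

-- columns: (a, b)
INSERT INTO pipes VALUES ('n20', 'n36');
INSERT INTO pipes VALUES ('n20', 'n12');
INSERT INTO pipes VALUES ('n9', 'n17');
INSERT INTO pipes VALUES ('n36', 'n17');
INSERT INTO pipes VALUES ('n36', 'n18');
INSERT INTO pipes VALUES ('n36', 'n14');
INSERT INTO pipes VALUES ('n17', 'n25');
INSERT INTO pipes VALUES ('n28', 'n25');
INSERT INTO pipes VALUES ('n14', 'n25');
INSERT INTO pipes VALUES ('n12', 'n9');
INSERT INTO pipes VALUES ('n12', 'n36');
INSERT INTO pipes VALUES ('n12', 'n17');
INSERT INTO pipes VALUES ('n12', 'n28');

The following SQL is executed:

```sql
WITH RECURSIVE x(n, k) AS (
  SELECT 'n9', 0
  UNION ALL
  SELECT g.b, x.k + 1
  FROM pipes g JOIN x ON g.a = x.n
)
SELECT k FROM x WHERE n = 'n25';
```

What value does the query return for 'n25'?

2

Base: (n9, k=0).
Iteration 1: edges from {n9} -> (n17, k=1).
Iteration 2: edges from {n17} -> (n25, k=2).
Iteration 3: no outgoing edges from {n25}; recursion stops.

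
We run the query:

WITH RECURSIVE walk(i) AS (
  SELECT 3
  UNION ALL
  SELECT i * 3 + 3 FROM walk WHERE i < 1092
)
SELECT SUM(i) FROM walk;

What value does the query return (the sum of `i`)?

1629

Base: i=3.
Iteration 1: 3 < 1092 holds -> i = 3 * 3 + 3 = 12.
Iteration 2: 12 < 1092 holds -> i = 12 * 3 + 3 = 39.
Iteration 3: 39 < 1092 holds -> i = 39 * 3 + 3 = 120.
Iteration 4: 120 < 1092 holds -> i = 120 * 3 + 3 = 363.
Iteration 5: 363 < 1092 holds -> i = 363 * 3 + 3 = 1092.
Iteration 6: 1092 < 1092 fails; recursion stops.
SUM(i) = 3 + 12 + 39 + 120 + 363 + 1092 = 1629.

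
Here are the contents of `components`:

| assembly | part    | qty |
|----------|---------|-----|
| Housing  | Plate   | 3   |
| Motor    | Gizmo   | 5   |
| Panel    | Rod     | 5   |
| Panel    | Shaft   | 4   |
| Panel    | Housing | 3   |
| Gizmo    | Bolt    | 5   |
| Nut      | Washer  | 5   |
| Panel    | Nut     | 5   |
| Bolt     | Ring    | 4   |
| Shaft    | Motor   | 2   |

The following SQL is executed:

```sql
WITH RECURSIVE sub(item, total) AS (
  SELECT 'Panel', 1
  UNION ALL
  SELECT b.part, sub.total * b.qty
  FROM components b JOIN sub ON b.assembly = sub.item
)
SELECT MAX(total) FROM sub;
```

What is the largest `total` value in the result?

800

Base: (Panel, total=1).
Iteration 1: components of {Panel} -> Housing = 1*3 = 3, Nut = 1*5 = 5, Rod = 1*5 = 5, Shaft = 1*4 = 4.
Iteration 2: components of {Housing,Nut,Rod,Shaft} -> Motor = 4*2 = 8, Plate = 3*3 = 9, Washer = 5*5 = 25.
Iteration 3: components of {Motor,Plate,Washer} -> Gizmo = 8*5 = 40.
Iteration 4: components of {Gizmo} -> Bolt = 40*5 = 200.
Iteration 5: components of {Bolt} -> Ring = 200*4 = 800.
Iteration 6: no further components; recursion stops.
total values: 1, 5, 3, 4, 5, 25, 9, 8, 40, 200, 800; the maximum is 800.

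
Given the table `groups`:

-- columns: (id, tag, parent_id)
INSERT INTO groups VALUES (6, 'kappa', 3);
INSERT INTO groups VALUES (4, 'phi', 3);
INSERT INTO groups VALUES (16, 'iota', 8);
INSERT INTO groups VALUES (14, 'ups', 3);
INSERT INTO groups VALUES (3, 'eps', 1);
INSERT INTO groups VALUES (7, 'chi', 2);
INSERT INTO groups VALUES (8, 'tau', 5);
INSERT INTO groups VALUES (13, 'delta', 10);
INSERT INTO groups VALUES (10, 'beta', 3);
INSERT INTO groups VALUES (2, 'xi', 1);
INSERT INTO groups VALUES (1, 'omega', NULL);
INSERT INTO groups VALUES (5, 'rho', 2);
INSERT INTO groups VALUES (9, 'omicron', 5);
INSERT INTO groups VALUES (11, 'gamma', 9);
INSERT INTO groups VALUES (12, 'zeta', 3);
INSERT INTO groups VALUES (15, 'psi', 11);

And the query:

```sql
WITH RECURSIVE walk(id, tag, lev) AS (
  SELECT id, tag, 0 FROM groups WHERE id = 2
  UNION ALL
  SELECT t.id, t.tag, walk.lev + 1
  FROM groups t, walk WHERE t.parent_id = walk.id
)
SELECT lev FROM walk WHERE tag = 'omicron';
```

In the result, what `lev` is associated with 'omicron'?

2

Base: id=2 (xi) at lev 0.
Iteration 1: rows with parent_id in {2} -> rho (id 5, lev 1), chi (id 7, lev 1).
Iteration 2: rows with parent_id in {5,7} -> tau (id 8, lev 2), omicron (id 9, lev 2).
Iteration 3: rows with parent_id in {8,9} -> gamma (id 11, lev 3), iota (id 16, lev 3).
Iteration 4: rows with parent_id in {11,16} -> psi (id 15, lev 4).
Iteration 5: no rows with parent_id in {15}; recursion stops.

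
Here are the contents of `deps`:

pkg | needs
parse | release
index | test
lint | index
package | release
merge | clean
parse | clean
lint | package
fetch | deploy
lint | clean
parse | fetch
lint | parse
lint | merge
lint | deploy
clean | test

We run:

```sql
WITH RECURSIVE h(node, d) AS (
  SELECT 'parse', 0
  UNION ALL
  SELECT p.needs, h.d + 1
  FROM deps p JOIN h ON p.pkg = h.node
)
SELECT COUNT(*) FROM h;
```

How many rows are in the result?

6

Base: (parse, d=0).
Iteration 1: edges from {parse} -> (clean, d=1), (fetch, d=1), (release, d=1).
Iteration 2: edges from {clean,fetch,release} -> (deploy, d=2), (test, d=2).
Iteration 3: no outgoing edges from {deploy,test}; recursion stops.
Total rows emitted: 6.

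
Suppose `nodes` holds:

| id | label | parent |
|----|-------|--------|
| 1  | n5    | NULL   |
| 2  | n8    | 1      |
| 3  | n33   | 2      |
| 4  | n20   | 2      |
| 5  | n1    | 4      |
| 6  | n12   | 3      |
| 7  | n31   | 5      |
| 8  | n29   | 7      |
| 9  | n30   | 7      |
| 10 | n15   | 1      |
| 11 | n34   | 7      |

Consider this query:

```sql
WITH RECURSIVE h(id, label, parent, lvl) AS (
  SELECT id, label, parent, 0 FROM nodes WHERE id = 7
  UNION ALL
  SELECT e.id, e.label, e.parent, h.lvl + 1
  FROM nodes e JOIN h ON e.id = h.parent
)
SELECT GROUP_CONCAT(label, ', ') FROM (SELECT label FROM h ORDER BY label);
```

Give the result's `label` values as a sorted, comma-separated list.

Base: id=7 (n31), parent=5, lvl 0.
Iteration 1: join on id=5 -> n1 (id 5, parent=4, lvl 1).
Iteration 2: join on id=4 -> n20 (id 4, parent=2, lvl 2).
Iteration 3: join on id=2 -> n8 (id 2, parent=1, lvl 3).
Iteration 4: join on id=1 -> n5 (id 1, parent=NULL, lvl 4).
Iteration 5: parent is NULL; no match; recursion stops.

n1, n20, n31, n5, n8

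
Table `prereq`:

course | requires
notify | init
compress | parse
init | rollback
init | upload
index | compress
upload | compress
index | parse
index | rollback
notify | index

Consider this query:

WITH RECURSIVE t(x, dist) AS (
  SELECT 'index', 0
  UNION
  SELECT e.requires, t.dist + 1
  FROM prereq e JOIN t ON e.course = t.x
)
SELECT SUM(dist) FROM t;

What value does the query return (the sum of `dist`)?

5

Base: (index, dist=0).
Iteration 1: edges from {index} -> (compress, dist=1), (parse, dist=1), (rollback, dist=1).
Iteration 2: edges from {compress,parse,rollback} -> (parse, dist=2).
Iteration 3: no outgoing edges from {parse}; recursion stops.
SUM(dist) = 0 + 1 + 1 + 1 + 2 = 5.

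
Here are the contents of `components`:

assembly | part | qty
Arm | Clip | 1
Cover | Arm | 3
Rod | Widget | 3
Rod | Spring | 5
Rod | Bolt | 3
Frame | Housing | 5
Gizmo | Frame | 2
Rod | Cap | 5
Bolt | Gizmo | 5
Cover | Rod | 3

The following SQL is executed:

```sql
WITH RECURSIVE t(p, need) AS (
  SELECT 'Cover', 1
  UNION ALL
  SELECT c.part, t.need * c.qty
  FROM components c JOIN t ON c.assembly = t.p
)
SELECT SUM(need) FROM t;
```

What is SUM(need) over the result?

Base: (Cover, need=1).
Iteration 1: components of {Cover} -> Arm = 1*3 = 3, Rod = 1*3 = 3.
Iteration 2: components of {Arm,Rod} -> Bolt = 3*3 = 9, Cap = 3*5 = 15, Clip = 3*1 = 3, Spring = 3*5 = 15, Widget = 3*3 = 9.
Iteration 3: components of {Bolt,Cap,Clip,Spring,Widget} -> Gizmo = 9*5 = 45.
Iteration 4: components of {Gizmo} -> Frame = 45*2 = 90.
Iteration 5: components of {Frame} -> Housing = 90*5 = 450.
Iteration 6: no further components; recursion stops.
SUM(need) = 1 + 3 + 3 + 9 + 15 + 9 + 15 + 3 + 45 + 90 + 450 = 643.

643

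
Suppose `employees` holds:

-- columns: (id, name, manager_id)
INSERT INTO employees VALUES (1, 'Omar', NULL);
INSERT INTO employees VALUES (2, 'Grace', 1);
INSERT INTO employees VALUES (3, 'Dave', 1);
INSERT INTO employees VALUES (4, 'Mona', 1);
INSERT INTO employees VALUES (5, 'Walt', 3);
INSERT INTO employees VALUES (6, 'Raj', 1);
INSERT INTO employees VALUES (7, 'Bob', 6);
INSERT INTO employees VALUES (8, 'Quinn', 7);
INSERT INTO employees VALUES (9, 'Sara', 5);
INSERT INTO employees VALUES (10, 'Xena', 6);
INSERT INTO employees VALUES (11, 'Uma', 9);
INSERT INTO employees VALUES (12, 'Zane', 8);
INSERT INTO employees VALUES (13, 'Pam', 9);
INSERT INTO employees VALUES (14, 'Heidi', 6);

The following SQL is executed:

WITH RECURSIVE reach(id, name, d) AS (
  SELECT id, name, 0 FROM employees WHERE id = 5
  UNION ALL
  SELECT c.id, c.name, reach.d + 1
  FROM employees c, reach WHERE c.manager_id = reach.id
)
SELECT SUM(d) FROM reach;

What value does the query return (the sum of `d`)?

5

Base: id=5 (Walt) at d 0.
Iteration 1: rows with manager_id in {5} -> Sara (id 9, d 1).
Iteration 2: rows with manager_id in {9} -> Uma (id 11, d 2), Pam (id 13, d 2).
Iteration 3: no rows with manager_id in {11,13}; recursion stops.
SUM(d) = 0 + 1 + 2 + 2 = 5.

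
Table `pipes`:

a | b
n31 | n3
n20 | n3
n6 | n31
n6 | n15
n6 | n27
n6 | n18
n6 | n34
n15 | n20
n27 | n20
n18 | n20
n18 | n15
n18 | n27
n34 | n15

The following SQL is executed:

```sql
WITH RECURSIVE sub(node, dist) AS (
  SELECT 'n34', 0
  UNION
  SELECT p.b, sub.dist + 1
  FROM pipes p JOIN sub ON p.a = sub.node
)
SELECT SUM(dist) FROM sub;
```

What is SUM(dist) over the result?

Base: (n34, dist=0).
Iteration 1: edges from {n34} -> (n15, dist=1).
Iteration 2: edges from {n15} -> (n20, dist=2).
Iteration 3: edges from {n20} -> (n3, dist=3).
Iteration 4: no outgoing edges from {n3}; recursion stops.
SUM(dist) = 0 + 1 + 2 + 3 = 6.

6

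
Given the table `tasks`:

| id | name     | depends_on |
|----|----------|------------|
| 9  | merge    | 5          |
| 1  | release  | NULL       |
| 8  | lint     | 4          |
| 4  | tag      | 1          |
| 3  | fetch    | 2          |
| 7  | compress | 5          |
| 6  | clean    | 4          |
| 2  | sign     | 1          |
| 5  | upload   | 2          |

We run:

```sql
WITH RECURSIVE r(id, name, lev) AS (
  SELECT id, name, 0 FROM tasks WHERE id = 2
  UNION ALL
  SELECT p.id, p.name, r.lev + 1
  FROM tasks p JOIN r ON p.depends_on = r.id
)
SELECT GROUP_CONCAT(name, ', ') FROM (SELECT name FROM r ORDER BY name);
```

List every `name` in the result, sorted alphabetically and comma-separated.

Base: id=2 (sign) at lev 0.
Iteration 1: rows with depends_on in {2} -> fetch (id 3, lev 1), upload (id 5, lev 1).
Iteration 2: rows with depends_on in {3,5} -> compress (id 7, lev 2), merge (id 9, lev 2).
Iteration 3: no rows with depends_on in {7,9}; recursion stops.

compress, fetch, merge, sign, upload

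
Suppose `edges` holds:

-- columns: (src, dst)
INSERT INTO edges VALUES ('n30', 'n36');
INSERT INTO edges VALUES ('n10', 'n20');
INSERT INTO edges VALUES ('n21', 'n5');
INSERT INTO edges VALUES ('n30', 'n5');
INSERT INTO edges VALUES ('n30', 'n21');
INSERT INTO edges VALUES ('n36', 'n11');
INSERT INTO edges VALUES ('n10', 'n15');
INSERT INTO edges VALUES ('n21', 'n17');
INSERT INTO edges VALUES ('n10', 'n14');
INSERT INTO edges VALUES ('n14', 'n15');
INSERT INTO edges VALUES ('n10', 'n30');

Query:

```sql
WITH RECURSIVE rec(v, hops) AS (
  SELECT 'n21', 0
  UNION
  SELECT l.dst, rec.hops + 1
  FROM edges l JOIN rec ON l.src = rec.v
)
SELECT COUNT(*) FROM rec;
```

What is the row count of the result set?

3

Base: (n21, hops=0).
Iteration 1: edges from {n21} -> (n17, hops=1), (n5, hops=1).
Iteration 2: no outgoing edges from {n17,n5}; recursion stops.
Total rows emitted: 3.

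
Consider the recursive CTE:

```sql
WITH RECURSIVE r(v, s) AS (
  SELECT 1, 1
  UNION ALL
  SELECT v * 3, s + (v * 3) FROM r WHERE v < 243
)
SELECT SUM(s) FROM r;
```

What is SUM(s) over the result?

Base: v=1, s=1.
Iteration 1: 1 < 243 holds -> v = 1 * 3 = 3, s = 1 + 3 = 4.
Iteration 2: 3 < 243 holds -> v = 3 * 3 = 9, s = 4 + 9 = 13.
Iteration 3: 9 < 243 holds -> v = 9 * 3 = 27, s = 13 + 27 = 40.
Iteration 4: 27 < 243 holds -> v = 27 * 3 = 81, s = 40 + 81 = 121.
Iteration 5: 81 < 243 holds -> v = 81 * 3 = 243, s = 121 + 243 = 364.
Iteration 6: 243 < 243 fails; recursion stops.
SUM(s) = 1 + 4 + 13 + 40 + 121 + 364 = 543.

543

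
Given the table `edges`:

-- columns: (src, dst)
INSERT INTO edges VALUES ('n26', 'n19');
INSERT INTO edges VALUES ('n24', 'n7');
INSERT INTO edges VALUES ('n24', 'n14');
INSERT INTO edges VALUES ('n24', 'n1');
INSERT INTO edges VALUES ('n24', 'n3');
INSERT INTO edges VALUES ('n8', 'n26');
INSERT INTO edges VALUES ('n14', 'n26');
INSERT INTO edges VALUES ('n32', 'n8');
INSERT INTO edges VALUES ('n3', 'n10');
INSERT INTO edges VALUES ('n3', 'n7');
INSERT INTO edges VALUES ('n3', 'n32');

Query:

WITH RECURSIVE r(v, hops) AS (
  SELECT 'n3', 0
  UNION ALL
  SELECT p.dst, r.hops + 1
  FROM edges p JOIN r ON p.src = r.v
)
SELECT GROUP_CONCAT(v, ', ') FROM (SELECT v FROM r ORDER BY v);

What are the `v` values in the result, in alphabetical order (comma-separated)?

n10, n19, n26, n3, n32, n7, n8

Base: (n3, hops=0).
Iteration 1: edges from {n3} -> (n10, hops=1), (n32, hops=1), (n7, hops=1).
Iteration 2: edges from {n10,n32,n7} -> (n8, hops=2).
Iteration 3: edges from {n8} -> (n26, hops=3).
Iteration 4: edges from {n26} -> (n19, hops=4).
Iteration 5: no outgoing edges from {n19}; recursion stops.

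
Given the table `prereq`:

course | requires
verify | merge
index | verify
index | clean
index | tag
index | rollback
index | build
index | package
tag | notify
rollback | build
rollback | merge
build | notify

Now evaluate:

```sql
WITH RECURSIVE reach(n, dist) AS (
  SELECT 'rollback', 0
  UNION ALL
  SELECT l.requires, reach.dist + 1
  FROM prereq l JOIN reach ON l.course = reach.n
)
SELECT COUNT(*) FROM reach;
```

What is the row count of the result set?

4

Base: (rollback, dist=0).
Iteration 1: edges from {rollback} -> (build, dist=1), (merge, dist=1).
Iteration 2: edges from {build,merge} -> (notify, dist=2).
Iteration 3: no outgoing edges from {notify}; recursion stops.
Total rows emitted: 4.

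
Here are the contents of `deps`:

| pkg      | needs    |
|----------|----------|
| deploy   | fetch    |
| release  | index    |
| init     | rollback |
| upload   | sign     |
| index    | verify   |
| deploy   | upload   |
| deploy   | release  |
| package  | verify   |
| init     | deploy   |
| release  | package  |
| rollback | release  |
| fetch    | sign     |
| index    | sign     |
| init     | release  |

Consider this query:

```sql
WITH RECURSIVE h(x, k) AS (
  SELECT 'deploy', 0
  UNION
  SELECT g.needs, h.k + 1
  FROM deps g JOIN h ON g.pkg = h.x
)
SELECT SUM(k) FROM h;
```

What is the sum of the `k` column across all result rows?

15

Base: (deploy, k=0).
Iteration 1: edges from {deploy} -> (fetch, k=1), (release, k=1), (upload, k=1).
Iteration 2: edges from {fetch,release,upload} -> (index, k=2), (package, k=2), (sign, k=2). [UNION drops 1 duplicate row(s)]
Iteration 3: edges from {index,package,sign} -> (sign, k=3), (verify, k=3). [UNION drops 1 duplicate row(s)]
Iteration 4: no outgoing edges from {sign,verify}; recursion stops.
SUM(k) = 0 + 1 + 1 + 1 + 2 + 2 + 2 + 3 + 3 = 15.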